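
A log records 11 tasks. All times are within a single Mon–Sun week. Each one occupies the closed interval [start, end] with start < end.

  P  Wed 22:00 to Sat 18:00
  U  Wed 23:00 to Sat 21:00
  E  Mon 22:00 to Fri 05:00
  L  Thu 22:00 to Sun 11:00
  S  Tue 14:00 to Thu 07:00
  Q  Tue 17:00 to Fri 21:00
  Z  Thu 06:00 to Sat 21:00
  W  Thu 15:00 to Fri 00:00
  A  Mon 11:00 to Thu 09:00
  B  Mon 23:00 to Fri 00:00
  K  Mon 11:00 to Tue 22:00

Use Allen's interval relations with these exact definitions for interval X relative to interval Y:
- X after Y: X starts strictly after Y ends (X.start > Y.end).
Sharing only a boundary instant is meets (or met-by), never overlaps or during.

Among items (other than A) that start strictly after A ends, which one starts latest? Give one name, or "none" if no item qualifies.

L

Target A = [Mon 11:00, Thu 09:00].
B [Mon 23:00, Fri 00:00] → overlapped-by → excluded.
E [Mon 22:00, Fri 05:00] → overlapped-by → excluded.
K [Mon 11:00, Tue 22:00] → starts → excluded.
L [Thu 22:00, Sun 11:00] → after → candidate.
P [Wed 22:00, Sat 18:00] → overlapped-by → excluded.
Q [Tue 17:00, Fri 21:00] → overlapped-by → excluded.
S [Tue 14:00, Thu 07:00] → during → excluded.
U [Wed 23:00, Sat 21:00] → overlapped-by → excluded.
W [Thu 15:00, Fri 00:00] → after → candidate.
Z [Thu 06:00, Sat 21:00] → overlapped-by → excluded.
Among candidates, latest start is Thu 22:00 → L.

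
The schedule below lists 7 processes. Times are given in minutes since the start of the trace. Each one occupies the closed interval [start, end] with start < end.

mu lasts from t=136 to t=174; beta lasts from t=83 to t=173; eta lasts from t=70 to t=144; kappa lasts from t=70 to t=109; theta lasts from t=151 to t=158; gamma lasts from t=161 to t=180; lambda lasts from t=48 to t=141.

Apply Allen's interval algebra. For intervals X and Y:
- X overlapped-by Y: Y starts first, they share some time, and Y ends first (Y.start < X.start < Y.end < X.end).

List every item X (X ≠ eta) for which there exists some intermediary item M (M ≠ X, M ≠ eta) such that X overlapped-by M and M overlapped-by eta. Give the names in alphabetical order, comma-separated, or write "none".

Target eta = [t=70, t=144].
Intermediaries M with M overlapped-by eta: beta, mu.
Via beta — items with X overlapped-by beta: gamma, mu.
Via mu — items with X overlapped-by mu: gamma.
Union: gamma, mu.

gamma, mu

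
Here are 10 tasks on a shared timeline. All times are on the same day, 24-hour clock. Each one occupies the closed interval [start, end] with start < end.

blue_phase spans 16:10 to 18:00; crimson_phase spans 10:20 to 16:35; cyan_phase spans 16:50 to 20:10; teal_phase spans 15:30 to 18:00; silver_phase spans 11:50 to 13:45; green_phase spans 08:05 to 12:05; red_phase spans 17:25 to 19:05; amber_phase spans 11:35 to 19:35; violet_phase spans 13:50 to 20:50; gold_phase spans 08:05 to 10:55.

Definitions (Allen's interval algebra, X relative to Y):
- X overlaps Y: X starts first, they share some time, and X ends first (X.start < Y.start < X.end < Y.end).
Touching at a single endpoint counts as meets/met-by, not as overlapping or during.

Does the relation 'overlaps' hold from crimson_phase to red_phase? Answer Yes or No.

No

crimson_phase = [10:20, 16:35], red_phase = [17:25, 19:05].
Actual relation of crimson_phase to red_phase: before.
Asked whether 'overlaps' holds → No.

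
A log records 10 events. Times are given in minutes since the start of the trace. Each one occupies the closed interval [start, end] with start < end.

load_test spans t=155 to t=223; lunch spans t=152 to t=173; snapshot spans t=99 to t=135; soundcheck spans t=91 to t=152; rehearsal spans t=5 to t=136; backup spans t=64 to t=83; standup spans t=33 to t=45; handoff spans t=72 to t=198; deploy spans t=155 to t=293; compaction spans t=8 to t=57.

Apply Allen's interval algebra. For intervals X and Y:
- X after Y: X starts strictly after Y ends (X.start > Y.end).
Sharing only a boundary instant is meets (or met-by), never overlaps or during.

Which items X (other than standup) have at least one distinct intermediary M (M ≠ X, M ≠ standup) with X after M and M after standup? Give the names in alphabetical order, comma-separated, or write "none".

deploy, load_test, lunch, snapshot, soundcheck

Target standup = [t=33, t=45].
Intermediaries M with M after standup: backup, deploy, handoff, load_test, lunch, snapshot, soundcheck.
Via backup — items with X after backup: deploy, load_test, lunch, snapshot, soundcheck.
Via deploy — items with X after deploy: none.
Via handoff — items with X after handoff: none.
Via load_test — items with X after load_test: none.
Via lunch — items with X after lunch: none.
Via snapshot — items with X after snapshot: deploy, load_test, lunch.
Via soundcheck — items with X after soundcheck: deploy, load_test.
Union: deploy, load_test, lunch, snapshot, soundcheck.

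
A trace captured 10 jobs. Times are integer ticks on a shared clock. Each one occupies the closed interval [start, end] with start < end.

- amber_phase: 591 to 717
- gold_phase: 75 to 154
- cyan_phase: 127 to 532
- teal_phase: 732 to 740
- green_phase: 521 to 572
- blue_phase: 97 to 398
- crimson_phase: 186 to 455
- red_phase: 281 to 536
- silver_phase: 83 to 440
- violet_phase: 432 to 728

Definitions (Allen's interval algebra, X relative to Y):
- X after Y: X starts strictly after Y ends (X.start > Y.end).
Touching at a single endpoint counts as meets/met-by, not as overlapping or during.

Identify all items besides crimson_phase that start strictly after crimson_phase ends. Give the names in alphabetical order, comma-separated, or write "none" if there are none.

amber_phase, green_phase, teal_phase

Target crimson_phase = [186, 455].
amber_phase [591, 717] → after → yes.
blue_phase [97, 398] → overlaps → no.
cyan_phase [127, 532] → contains → no.
gold_phase [75, 154] → before → no.
green_phase [521, 572] → after → yes.
red_phase [281, 536] → overlapped-by → no.
silver_phase [83, 440] → overlaps → no.
teal_phase [732, 740] → after → yes.
violet_phase [432, 728] → overlapped-by → no.
Result: amber_phase, green_phase, teal_phase.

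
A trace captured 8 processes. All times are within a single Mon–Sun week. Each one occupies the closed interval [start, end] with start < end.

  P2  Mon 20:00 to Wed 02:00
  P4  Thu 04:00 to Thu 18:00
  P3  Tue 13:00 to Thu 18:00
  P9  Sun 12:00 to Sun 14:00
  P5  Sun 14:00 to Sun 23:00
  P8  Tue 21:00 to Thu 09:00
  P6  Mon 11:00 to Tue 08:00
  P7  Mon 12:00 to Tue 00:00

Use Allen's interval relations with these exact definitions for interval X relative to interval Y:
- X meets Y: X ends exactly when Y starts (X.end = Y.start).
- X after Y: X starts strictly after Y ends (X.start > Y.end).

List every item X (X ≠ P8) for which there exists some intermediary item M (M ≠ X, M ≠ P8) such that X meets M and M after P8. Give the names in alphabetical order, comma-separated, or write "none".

P9

Target P8 = [Tue 21:00, Thu 09:00].
Intermediaries M with M after P8: P5, P9.
Via P5 — items with X meets P5: P9.
Via P9 — items with X meets P9: none.
Union: P9.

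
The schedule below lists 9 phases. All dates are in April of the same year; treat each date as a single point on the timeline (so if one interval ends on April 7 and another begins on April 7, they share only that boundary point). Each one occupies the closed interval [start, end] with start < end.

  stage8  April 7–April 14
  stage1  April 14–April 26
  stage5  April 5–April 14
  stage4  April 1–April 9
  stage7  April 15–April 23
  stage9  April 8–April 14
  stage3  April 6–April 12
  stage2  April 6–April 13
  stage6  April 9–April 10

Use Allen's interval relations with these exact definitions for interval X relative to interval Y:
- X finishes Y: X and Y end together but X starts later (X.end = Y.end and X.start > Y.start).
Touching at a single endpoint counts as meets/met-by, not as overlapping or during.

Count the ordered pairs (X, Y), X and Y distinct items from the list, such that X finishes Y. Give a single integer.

Checking all 72 ordered pairs for relation 'finishes'; matching pairs in alphabetical order:
(stage8, stage5): stage8 finishes stage5 ✓
(stage9, stage5): stage9 finishes stage5 ✓
(stage9, stage8): stage9 finishes stage8 ✓
Count: 3.

3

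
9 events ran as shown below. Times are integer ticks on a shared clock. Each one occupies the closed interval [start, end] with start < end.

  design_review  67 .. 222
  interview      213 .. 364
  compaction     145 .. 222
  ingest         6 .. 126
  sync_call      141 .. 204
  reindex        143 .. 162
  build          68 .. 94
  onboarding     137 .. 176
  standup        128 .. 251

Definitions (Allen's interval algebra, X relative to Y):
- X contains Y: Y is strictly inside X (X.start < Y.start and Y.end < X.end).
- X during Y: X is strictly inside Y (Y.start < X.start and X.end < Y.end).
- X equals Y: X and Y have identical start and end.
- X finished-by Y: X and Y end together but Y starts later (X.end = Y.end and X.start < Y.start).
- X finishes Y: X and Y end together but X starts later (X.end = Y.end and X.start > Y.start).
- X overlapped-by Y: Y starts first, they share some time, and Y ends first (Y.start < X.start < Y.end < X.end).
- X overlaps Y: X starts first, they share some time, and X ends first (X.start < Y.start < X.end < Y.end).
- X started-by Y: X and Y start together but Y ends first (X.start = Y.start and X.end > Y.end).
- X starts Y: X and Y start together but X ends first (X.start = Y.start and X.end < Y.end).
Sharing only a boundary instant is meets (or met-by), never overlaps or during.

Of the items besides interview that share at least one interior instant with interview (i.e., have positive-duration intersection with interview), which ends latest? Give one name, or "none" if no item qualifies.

standup

Target interview = [213, 364].
build [68, 94] → before → excluded.
compaction [145, 222] → overlaps → candidate.
design_review [67, 222] → overlaps → candidate.
ingest [6, 126] → before → excluded.
onboarding [137, 176] → before → excluded.
reindex [143, 162] → before → excluded.
standup [128, 251] → overlaps → candidate.
sync_call [141, 204] → before → excluded.
Among candidates, latest end is 251 → standup.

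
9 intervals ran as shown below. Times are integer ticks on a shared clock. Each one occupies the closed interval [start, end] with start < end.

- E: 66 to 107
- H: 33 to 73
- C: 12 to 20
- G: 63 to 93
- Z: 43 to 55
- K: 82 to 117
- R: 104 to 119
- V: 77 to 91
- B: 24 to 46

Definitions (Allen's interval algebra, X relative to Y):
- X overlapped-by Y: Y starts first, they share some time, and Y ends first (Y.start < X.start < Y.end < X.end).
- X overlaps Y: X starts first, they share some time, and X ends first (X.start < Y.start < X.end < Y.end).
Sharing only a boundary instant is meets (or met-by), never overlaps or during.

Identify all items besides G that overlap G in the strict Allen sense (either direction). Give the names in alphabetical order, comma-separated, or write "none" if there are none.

E, H, K

Target G = [63, 93].
B [24, 46] → before → no.
C [12, 20] → before → no.
E [66, 107] → overlapped-by → yes.
H [33, 73] → overlaps → yes.
K [82, 117] → overlapped-by → yes.
R [104, 119] → after → no.
V [77, 91] → during → no.
Z [43, 55] → before → no.
Result: E, H, K.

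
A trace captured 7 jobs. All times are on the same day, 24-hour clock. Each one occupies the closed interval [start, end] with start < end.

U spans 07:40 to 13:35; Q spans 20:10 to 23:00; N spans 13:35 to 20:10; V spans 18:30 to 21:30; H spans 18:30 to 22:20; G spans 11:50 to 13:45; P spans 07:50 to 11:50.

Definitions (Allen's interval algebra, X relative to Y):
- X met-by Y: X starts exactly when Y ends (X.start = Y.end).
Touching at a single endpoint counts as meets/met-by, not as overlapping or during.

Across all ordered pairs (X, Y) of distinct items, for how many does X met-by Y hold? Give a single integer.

Checking all 42 ordered pairs for relation 'met-by'; matching pairs in alphabetical order:
(G, P): G met-by P ✓
(N, U): N met-by U ✓
(Q, N): Q met-by N ✓
Count: 3.

3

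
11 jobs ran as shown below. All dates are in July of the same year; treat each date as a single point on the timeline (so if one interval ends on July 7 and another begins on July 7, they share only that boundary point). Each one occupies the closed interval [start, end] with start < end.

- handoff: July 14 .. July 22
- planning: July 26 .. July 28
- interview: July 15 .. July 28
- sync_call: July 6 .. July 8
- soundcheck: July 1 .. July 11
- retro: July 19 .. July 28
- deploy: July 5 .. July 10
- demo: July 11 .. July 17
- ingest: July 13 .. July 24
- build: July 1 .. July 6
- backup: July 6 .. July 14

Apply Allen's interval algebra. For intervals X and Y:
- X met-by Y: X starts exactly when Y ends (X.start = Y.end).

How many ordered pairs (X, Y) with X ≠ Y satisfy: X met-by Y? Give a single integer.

Checking all 110 ordered pairs for relation 'met-by'; matching pairs in alphabetical order:
(backup, build): backup met-by build ✓
(demo, soundcheck): demo met-by soundcheck ✓
(handoff, backup): handoff met-by backup ✓
(sync_call, build): sync_call met-by build ✓
Count: 4.

4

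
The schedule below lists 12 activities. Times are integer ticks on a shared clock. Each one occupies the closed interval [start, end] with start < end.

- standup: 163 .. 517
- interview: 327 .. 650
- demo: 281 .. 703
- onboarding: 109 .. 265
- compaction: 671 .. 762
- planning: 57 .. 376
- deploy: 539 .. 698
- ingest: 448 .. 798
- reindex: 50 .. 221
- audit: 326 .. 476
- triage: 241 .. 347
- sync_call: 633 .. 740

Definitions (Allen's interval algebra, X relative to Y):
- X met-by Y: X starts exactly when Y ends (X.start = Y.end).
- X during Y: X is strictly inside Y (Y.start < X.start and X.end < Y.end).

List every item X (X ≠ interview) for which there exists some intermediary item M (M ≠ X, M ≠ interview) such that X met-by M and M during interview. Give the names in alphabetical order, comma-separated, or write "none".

Target interview = [327, 650].
Intermediaries M with M during interview: none.
Union: none.

none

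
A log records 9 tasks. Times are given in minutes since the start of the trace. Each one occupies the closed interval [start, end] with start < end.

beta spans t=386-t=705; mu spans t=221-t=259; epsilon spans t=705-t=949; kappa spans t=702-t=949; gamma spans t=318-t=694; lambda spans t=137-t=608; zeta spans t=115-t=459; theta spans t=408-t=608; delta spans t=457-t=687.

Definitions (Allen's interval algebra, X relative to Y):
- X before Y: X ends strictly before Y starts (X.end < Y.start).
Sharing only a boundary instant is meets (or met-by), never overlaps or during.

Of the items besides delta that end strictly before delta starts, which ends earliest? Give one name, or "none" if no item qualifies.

mu

Target delta = [t=457, t=687].
beta [t=386, t=705] → contains → excluded.
epsilon [t=705, t=949] → after → excluded.
gamma [t=318, t=694] → contains → excluded.
kappa [t=702, t=949] → after → excluded.
lambda [t=137, t=608] → overlaps → excluded.
mu [t=221, t=259] → before → candidate.
theta [t=408, t=608] → overlaps → excluded.
zeta [t=115, t=459] → overlaps → excluded.
Among candidates, earliest end is t=259 → mu.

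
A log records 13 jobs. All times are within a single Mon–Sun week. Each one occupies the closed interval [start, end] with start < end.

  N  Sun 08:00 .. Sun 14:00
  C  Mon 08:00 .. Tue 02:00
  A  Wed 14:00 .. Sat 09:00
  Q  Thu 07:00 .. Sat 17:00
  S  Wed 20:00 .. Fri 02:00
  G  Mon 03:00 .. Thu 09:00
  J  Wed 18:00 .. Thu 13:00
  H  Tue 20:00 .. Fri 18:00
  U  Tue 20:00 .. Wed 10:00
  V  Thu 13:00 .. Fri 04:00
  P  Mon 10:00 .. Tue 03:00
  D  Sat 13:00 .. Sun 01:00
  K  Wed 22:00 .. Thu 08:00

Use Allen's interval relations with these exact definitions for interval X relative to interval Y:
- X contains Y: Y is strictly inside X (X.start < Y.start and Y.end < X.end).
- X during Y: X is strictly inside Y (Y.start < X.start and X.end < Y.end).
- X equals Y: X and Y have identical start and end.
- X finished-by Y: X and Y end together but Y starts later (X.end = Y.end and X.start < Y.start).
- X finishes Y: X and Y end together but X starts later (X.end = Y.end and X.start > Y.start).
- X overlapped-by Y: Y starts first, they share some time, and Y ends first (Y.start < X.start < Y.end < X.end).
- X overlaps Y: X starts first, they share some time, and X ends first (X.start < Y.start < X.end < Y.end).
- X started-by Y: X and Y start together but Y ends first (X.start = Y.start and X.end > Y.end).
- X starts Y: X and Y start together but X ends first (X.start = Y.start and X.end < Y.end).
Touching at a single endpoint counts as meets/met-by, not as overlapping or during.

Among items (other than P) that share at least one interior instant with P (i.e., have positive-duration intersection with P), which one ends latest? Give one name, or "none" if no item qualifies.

G

Target P = [Mon 10:00, Tue 03:00].
A [Wed 14:00, Sat 09:00] → after → excluded.
C [Mon 08:00, Tue 02:00] → overlaps → candidate.
D [Sat 13:00, Sun 01:00] → after → excluded.
G [Mon 03:00, Thu 09:00] → contains → candidate.
H [Tue 20:00, Fri 18:00] → after → excluded.
J [Wed 18:00, Thu 13:00] → after → excluded.
K [Wed 22:00, Thu 08:00] → after → excluded.
N [Sun 08:00, Sun 14:00] → after → excluded.
Q [Thu 07:00, Sat 17:00] → after → excluded.
S [Wed 20:00, Fri 02:00] → after → excluded.
U [Tue 20:00, Wed 10:00] → after → excluded.
V [Thu 13:00, Fri 04:00] → after → excluded.
Among candidates, latest end is Thu 09:00 → G.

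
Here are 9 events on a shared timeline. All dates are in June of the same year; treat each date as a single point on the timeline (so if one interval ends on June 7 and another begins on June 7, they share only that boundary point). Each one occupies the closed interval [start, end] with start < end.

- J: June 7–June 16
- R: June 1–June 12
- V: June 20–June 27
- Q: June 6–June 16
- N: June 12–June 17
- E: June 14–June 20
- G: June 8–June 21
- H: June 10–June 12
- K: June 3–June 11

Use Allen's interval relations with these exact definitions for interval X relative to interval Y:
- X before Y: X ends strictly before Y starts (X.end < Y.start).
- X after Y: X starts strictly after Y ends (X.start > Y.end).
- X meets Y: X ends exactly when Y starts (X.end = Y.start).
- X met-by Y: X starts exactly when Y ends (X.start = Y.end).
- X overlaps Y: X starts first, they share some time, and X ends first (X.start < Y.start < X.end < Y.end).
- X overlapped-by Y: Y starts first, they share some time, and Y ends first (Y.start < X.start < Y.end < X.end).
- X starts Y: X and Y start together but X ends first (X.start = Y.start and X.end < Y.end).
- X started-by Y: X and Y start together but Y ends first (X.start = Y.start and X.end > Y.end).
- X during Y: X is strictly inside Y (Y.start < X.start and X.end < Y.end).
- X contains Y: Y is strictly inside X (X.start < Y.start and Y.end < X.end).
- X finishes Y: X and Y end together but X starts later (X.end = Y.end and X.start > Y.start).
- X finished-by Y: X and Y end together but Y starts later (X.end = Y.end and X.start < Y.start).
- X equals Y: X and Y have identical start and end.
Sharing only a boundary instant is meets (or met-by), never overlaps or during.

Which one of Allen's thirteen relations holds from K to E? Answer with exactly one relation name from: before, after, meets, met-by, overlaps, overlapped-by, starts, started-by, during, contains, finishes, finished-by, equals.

K = [June 3, June 11]; E = [June 14, June 20].
Compare endpoints: K.start < E.start, K.start < E.end, K.end < E.start, K.end < E.end.
That pattern is 'before'.

before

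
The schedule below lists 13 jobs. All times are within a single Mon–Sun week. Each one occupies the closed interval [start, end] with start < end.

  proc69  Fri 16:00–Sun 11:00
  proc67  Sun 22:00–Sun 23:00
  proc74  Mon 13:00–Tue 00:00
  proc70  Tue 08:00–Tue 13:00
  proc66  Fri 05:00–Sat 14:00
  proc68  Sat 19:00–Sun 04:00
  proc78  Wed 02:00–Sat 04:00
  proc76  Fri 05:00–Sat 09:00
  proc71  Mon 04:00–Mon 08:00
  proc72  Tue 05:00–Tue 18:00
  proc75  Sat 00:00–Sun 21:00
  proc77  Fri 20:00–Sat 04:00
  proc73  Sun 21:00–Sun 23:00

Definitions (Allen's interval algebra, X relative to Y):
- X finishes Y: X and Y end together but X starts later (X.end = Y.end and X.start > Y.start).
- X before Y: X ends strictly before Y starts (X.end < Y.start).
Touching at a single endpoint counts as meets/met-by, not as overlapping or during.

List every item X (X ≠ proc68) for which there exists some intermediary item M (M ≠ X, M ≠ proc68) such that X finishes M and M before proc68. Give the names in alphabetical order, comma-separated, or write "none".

proc77

Target proc68 = [Sat 19:00, Sun 04:00].
Intermediaries M with M before proc68: proc66, proc70, proc71, proc72, proc74, proc76, proc77, proc78.
Via proc66 — items with X finishes proc66: none.
Via proc70 — items with X finishes proc70: none.
Via proc71 — items with X finishes proc71: none.
Via proc72 — items with X finishes proc72: none.
Via proc74 — items with X finishes proc74: none.
Via proc76 — items with X finishes proc76: none.
Via proc77 — items with X finishes proc77: none.
Via proc78 — items with X finishes proc78: proc77.
Union: proc77.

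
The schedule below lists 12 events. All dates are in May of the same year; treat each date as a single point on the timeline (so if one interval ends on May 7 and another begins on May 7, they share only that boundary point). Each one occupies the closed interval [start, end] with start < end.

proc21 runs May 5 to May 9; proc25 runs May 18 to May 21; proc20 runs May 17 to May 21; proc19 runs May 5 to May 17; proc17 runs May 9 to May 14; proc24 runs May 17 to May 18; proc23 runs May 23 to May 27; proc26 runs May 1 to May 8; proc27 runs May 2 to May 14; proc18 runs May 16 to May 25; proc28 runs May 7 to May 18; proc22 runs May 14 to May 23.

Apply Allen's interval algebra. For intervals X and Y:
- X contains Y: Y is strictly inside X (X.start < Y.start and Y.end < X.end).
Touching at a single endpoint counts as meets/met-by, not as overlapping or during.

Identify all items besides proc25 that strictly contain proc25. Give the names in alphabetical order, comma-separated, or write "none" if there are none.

proc18, proc22

Target proc25 = [May 18, May 21].
proc17 [May 9, May 14] → before → no.
proc18 [May 16, May 25] → contains → yes.
proc19 [May 5, May 17] → before → no.
proc20 [May 17, May 21] → finished-by → no.
proc21 [May 5, May 9] → before → no.
proc22 [May 14, May 23] → contains → yes.
proc23 [May 23, May 27] → after → no.
proc24 [May 17, May 18] → meets → no.
proc26 [May 1, May 8] → before → no.
proc27 [May 2, May 14] → before → no.
proc28 [May 7, May 18] → meets → no.
Result: proc18, proc22.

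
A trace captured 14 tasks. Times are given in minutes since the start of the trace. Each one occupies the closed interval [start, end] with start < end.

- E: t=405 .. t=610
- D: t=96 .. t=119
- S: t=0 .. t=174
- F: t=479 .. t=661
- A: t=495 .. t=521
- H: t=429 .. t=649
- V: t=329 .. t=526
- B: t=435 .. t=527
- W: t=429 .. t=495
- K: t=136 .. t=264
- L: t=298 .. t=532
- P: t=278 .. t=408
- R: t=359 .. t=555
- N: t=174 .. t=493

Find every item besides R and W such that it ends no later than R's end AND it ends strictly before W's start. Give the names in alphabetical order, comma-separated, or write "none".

D, K, P, S

Conditions: its end is no later than R's end (X.end <= t=555) AND its end is strictly before W's start (X.end < t=429).
A: end t=521 <= t=555? ✓; end t=521 < t=429? ✗ → no.
B: end t=527 <= t=555? ✓; end t=527 < t=429? ✗ → no.
D: end t=119 <= t=555? ✓; end t=119 < t=429? ✓ → yes.
E: end t=610 <= t=555? ✗; end t=610 < t=429? ✗ → no.
F: end t=661 <= t=555? ✗; end t=661 < t=429? ✗ → no.
H: end t=649 <= t=555? ✗; end t=649 < t=429? ✗ → no.
K: end t=264 <= t=555? ✓; end t=264 < t=429? ✓ → yes.
L: end t=532 <= t=555? ✓; end t=532 < t=429? ✗ → no.
N: end t=493 <= t=555? ✓; end t=493 < t=429? ✗ → no.
P: end t=408 <= t=555? ✓; end t=408 < t=429? ✓ → yes.
S: end t=174 <= t=555? ✓; end t=174 < t=429? ✓ → yes.
V: end t=526 <= t=555? ✓; end t=526 < t=429? ✗ → no.
Result: D, K, P, S.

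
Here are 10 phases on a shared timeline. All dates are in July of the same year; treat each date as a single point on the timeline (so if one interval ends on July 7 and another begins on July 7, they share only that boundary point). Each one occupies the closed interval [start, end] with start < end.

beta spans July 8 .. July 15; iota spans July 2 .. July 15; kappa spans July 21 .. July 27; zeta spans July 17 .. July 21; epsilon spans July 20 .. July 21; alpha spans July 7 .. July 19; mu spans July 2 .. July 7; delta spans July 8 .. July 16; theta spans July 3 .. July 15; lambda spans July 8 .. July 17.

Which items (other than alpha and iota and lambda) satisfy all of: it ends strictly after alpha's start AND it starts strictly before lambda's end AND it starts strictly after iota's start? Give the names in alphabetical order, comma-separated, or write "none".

Conditions: its end is strictly after alpha's start (X.end > July 7) AND its start is strictly before lambda's end (X.start < July 17) AND its start is strictly after iota's start (X.start > July 2).
beta: end July 15 > July 7? ✓; start July 8 < July 17? ✓; start July 8 > July 2? ✓ → yes.
delta: end July 16 > July 7? ✓; start July 8 < July 17? ✓; start July 8 > July 2? ✓ → yes.
epsilon: end July 21 > July 7? ✓; start July 20 < July 17? ✗; start July 20 > July 2? ✓ → no.
kappa: end July 27 > July 7? ✓; start July 21 < July 17? ✗; start July 21 > July 2? ✓ → no.
mu: end July 7 > July 7? ✗; start July 2 < July 17? ✓; start July 2 > July 2? ✗ → no.
theta: end July 15 > July 7? ✓; start July 3 < July 17? ✓; start July 3 > July 2? ✓ → yes.
zeta: end July 21 > July 7? ✓; start July 17 < July 17? ✗; start July 17 > July 2? ✓ → no.
Result: beta, delta, theta.

beta, delta, theta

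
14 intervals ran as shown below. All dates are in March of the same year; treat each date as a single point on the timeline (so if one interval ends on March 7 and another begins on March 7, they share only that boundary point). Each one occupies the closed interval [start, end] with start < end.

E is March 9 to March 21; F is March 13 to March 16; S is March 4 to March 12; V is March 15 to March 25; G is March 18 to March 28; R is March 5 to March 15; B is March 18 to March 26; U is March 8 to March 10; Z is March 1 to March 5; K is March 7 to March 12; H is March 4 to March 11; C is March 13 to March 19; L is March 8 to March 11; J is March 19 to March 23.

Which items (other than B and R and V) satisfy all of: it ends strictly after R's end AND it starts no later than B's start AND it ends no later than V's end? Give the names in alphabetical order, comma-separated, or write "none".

C, E, F

Conditions: its end is strictly after R's end (X.end > March 15) AND its start is no later than B's start (X.start <= March 18) AND its end is no later than V's end (X.end <= March 25).
C: end March 19 > March 15? ✓; start March 13 <= March 18? ✓; end March 19 <= March 25? ✓ → yes.
E: end March 21 > March 15? ✓; start March 9 <= March 18? ✓; end March 21 <= March 25? ✓ → yes.
F: end March 16 > March 15? ✓; start March 13 <= March 18? ✓; end March 16 <= March 25? ✓ → yes.
G: end March 28 > March 15? ✓; start March 18 <= March 18? ✓; end March 28 <= March 25? ✗ → no.
H: end March 11 > March 15? ✗; start March 4 <= March 18? ✓; end March 11 <= March 25? ✓ → no.
J: end March 23 > March 15? ✓; start March 19 <= March 18? ✗; end March 23 <= March 25? ✓ → no.
K: end March 12 > March 15? ✗; start March 7 <= March 18? ✓; end March 12 <= March 25? ✓ → no.
L: end March 11 > March 15? ✗; start March 8 <= March 18? ✓; end March 11 <= March 25? ✓ → no.
S: end March 12 > March 15? ✗; start March 4 <= March 18? ✓; end March 12 <= March 25? ✓ → no.
U: end March 10 > March 15? ✗; start March 8 <= March 18? ✓; end March 10 <= March 25? ✓ → no.
Z: end March 5 > March 15? ✗; start March 1 <= March 18? ✓; end March 5 <= March 25? ✓ → no.
Result: C, E, F.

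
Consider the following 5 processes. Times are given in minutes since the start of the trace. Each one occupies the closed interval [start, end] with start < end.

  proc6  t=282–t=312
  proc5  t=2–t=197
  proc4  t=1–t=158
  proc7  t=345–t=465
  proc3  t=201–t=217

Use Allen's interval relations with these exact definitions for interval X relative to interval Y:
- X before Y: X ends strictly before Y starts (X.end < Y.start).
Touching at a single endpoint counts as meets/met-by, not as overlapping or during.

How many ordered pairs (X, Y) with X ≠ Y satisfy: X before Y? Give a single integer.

Checking all 20 ordered pairs for relation 'before'; matching pairs in alphabetical order:
(proc3, proc6): proc3 before proc6 ✓
(proc3, proc7): proc3 before proc7 ✓
(proc4, proc3): proc4 before proc3 ✓
(proc4, proc6): proc4 before proc6 ✓
(proc4, proc7): proc4 before proc7 ✓
(proc5, proc3): proc5 before proc3 ✓
(proc5, proc6): proc5 before proc6 ✓
(proc5, proc7): proc5 before proc7 ✓
(proc6, proc7): proc6 before proc7 ✓
Count: 9.

9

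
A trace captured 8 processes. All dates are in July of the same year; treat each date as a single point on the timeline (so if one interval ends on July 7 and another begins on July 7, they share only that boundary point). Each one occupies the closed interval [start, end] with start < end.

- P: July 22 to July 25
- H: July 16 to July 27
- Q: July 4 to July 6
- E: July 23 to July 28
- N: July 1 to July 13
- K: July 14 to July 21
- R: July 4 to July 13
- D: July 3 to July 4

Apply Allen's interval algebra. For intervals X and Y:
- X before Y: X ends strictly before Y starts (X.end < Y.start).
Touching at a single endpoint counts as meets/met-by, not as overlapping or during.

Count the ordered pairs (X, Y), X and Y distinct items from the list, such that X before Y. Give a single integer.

Checking all 56 ordered pairs for relation 'before'; matching pairs in alphabetical order:
(D, E): D before E ✓
(D, H): D before H ✓
(D, K): D before K ✓
(D, P): D before P ✓
(K, E): K before E ✓
(K, P): K before P ✓
(N, E): N before E ✓
(N, H): N before H ✓
(N, K): N before K ✓
(N, P): N before P ✓
(Q, E): Q before E ✓
(Q, H): Q before H ✓
(Q, K): Q before K ✓
(Q, P): Q before P ✓
(R, E): R before E ✓
(R, H): R before H ✓
(R, K): R before K ✓
(R, P): R before P ✓
Count: 18.

18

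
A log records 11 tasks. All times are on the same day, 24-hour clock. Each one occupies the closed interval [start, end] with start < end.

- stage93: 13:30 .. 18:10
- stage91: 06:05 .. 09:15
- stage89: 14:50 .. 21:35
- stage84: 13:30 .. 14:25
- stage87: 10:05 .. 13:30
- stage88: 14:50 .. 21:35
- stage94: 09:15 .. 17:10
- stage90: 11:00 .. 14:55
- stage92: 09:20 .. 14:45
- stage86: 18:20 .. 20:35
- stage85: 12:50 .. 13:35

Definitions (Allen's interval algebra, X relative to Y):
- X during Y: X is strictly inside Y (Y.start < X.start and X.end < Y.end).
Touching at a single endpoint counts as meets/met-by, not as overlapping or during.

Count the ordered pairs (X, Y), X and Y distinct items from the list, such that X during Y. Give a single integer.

Checking all 110 ordered pairs for relation 'during'; matching pairs in alphabetical order:
(stage84, stage90): stage84 during stage90 ✓
(stage84, stage92): stage84 during stage92 ✓
(stage84, stage94): stage84 during stage94 ✓
(stage85, stage90): stage85 during stage90 ✓
(stage85, stage92): stage85 during stage92 ✓
(stage85, stage94): stage85 during stage94 ✓
(stage86, stage88): stage86 during stage88 ✓
(stage86, stage89): stage86 during stage89 ✓
(stage87, stage92): stage87 during stage92 ✓
(stage87, stage94): stage87 during stage94 ✓
(stage90, stage94): stage90 during stage94 ✓
(stage92, stage94): stage92 during stage94 ✓
Count: 12.

12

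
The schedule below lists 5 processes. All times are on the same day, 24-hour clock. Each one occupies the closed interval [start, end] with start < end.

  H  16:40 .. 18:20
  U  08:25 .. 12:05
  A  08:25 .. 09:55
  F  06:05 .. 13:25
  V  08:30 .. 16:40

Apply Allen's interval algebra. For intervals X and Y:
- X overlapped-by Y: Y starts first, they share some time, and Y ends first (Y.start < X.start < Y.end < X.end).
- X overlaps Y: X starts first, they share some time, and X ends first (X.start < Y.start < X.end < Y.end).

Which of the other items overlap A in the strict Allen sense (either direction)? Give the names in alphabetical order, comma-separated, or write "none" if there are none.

V

Target A = [08:25, 09:55].
F [06:05, 13:25] → contains → no.
H [16:40, 18:20] → after → no.
U [08:25, 12:05] → started-by → no.
V [08:30, 16:40] → overlapped-by → yes.
Result: V.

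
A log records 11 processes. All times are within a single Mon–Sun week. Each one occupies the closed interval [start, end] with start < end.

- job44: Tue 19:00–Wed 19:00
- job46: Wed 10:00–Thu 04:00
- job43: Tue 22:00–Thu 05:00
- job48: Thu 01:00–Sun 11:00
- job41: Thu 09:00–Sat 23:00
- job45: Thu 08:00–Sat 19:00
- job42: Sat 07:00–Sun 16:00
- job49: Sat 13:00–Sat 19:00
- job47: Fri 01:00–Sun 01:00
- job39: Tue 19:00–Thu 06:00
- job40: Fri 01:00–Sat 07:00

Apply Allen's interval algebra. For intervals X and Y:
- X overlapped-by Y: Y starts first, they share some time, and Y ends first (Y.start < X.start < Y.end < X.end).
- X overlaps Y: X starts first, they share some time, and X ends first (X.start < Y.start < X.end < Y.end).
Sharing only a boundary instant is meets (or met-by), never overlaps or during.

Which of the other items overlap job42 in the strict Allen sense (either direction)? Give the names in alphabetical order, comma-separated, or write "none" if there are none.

job41, job45, job47, job48

Target job42 = [Sat 07:00, Sun 16:00].
job39 [Tue 19:00, Thu 06:00] → before → no.
job40 [Fri 01:00, Sat 07:00] → meets → no.
job41 [Thu 09:00, Sat 23:00] → overlaps → yes.
job43 [Tue 22:00, Thu 05:00] → before → no.
job44 [Tue 19:00, Wed 19:00] → before → no.
job45 [Thu 08:00, Sat 19:00] → overlaps → yes.
job46 [Wed 10:00, Thu 04:00] → before → no.
job47 [Fri 01:00, Sun 01:00] → overlaps → yes.
job48 [Thu 01:00, Sun 11:00] → overlaps → yes.
job49 [Sat 13:00, Sat 19:00] → during → no.
Result: job41, job45, job47, job48.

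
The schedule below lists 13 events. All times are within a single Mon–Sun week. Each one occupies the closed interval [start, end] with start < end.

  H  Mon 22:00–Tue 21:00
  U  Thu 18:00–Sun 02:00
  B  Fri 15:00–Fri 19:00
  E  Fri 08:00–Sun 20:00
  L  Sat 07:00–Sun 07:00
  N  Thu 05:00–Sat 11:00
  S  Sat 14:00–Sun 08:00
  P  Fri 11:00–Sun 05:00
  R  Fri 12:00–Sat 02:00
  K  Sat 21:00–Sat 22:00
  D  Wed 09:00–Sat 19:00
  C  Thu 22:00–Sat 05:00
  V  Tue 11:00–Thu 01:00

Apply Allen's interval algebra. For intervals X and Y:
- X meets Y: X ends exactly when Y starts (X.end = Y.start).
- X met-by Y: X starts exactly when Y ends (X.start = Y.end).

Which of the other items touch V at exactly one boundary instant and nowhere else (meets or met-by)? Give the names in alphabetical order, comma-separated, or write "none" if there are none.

none

Target V = [Tue 11:00, Thu 01:00].
B [Fri 15:00, Fri 19:00] → after → no.
C [Thu 22:00, Sat 05:00] → after → no.
D [Wed 09:00, Sat 19:00] → overlapped-by → no.
E [Fri 08:00, Sun 20:00] → after → no.
H [Mon 22:00, Tue 21:00] → overlaps → no.
K [Sat 21:00, Sat 22:00] → after → no.
L [Sat 07:00, Sun 07:00] → after → no.
N [Thu 05:00, Sat 11:00] → after → no.
P [Fri 11:00, Sun 05:00] → after → no.
R [Fri 12:00, Sat 02:00] → after → no.
S [Sat 14:00, Sun 08:00] → after → no.
U [Thu 18:00, Sun 02:00] → after → no.
Result: none.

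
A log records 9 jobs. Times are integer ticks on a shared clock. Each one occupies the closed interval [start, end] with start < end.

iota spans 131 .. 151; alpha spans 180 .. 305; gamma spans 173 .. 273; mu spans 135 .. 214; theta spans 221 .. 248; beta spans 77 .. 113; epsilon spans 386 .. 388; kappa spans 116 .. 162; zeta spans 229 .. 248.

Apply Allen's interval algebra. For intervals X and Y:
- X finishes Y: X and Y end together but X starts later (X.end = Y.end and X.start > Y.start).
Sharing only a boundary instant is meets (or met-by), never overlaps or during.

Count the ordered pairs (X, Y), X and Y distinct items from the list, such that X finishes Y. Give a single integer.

Checking all 72 ordered pairs for relation 'finishes'; matching pairs in alphabetical order:
(zeta, theta): zeta finishes theta ✓
Count: 1.

1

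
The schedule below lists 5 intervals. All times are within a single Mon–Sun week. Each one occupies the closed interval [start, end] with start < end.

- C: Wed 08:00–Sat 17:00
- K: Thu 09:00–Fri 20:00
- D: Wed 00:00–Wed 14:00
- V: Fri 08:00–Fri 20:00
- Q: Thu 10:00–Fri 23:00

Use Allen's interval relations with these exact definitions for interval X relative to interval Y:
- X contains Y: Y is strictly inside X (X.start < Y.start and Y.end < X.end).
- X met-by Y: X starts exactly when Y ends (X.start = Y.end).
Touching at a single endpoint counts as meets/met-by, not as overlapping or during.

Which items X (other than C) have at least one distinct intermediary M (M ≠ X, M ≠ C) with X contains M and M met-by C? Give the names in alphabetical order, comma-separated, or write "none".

none

Target C = [Wed 08:00, Sat 17:00].
Intermediaries M with M met-by C: none.
Union: none.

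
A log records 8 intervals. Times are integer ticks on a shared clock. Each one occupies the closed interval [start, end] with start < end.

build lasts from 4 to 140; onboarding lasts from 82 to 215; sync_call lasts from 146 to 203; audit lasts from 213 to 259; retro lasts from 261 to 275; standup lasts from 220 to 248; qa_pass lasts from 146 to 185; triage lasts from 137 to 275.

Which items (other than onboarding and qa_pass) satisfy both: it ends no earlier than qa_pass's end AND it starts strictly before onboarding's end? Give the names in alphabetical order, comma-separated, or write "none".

Conditions: its end is no earlier than qa_pass's end (X.end >= 185) AND its start is strictly before onboarding's end (X.start < 215).
audit: end 259 >= 185? ✓; start 213 < 215? ✓ → yes.
build: end 140 >= 185? ✗; start 4 < 215? ✓ → no.
retro: end 275 >= 185? ✓; start 261 < 215? ✗ → no.
standup: end 248 >= 185? ✓; start 220 < 215? ✗ → no.
sync_call: end 203 >= 185? ✓; start 146 < 215? ✓ → yes.
triage: end 275 >= 185? ✓; start 137 < 215? ✓ → yes.
Result: audit, sync_call, triage.

audit, sync_call, triage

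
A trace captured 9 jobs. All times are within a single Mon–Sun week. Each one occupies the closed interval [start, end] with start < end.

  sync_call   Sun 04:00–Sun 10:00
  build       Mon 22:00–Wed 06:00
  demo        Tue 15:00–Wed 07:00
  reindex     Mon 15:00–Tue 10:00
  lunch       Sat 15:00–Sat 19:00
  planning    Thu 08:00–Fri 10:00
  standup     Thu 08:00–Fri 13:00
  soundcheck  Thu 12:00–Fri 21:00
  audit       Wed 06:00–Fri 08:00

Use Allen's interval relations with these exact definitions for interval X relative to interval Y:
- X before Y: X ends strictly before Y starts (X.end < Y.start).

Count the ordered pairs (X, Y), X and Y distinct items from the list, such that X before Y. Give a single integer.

Checking all 72 ordered pairs for relation 'before'; matching pairs in alphabetical order:
(audit, lunch): audit before lunch ✓
(audit, sync_call): audit before sync_call ✓
(build, lunch): build before lunch ✓
(build, planning): build before planning ✓
(build, soundcheck): build before soundcheck ✓
(build, standup): build before standup ✓
(build, sync_call): build before sync_call ✓
(demo, lunch): demo before lunch ✓
(demo, planning): demo before planning ✓
(demo, soundcheck): demo before soundcheck ✓
(demo, standup): demo before standup ✓
(demo, sync_call): demo before sync_call ✓
(lunch, sync_call): lunch before sync_call ✓
(planning, lunch): planning before lunch ✓
(planning, sync_call): planning before sync_call ✓
(reindex, audit): reindex before audit ✓
(reindex, demo): reindex before demo ✓
(reindex, lunch): reindex before lunch ✓
(reindex, planning): reindex before planning ✓
(reindex, soundcheck): reindex before soundcheck ✓
(reindex, standup): reindex before standup ✓
(reindex, sync_call): reindex before sync_call ✓
(soundcheck, lunch): soundcheck before lunch ✓
(soundcheck, sync_call): soundcheck before sync_call ✓
... plus 2 further pairs not listed.
Count: 26.

26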